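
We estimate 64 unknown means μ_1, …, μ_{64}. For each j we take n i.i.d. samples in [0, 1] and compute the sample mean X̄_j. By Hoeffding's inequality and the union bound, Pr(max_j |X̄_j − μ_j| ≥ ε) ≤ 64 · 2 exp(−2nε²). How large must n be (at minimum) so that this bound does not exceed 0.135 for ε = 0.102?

330

Need 2·64·exp(−2nε²) ≤ 0.135, i.e. exp(−2nε²) ≤ 0.135/128.
So 2nε² ≥ ln(128/0.135) = 6.854511.
Hence n ≥ 6.854511/(2·0.102²) = 329.417.
The smallest integer n is 330.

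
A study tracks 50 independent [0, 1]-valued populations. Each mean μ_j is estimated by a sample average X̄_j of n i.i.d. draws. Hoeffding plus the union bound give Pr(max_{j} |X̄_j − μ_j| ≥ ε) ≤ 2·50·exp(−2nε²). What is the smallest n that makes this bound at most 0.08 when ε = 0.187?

Need 2·50·exp(−2nε²) ≤ 0.08, i.e. exp(−2nε²) ≤ 0.08/100.
So 2nε² ≥ ln(100/0.08) = 7.130899.
Hence n ≥ 7.130899/(2·0.187²) = 101.960.
The smallest integer n is 102.

102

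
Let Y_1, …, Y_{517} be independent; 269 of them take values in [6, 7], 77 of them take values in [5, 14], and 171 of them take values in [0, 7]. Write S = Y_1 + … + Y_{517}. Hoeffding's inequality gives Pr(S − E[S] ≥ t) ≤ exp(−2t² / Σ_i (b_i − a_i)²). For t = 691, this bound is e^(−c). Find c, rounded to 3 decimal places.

64.156

Σ(b_i − a_i)² = 269·1² + 77·9² + 171·7² = 14885.
c = 2t² / 14885 = 2·691² / 14885 = 64.1560.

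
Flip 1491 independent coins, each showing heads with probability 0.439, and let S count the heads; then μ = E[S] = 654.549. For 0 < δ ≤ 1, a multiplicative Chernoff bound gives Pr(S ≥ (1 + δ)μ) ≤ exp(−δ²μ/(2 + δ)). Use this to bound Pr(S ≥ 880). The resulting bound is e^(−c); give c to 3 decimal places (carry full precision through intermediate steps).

33.123

Write 880 = (1 + δ)μ, so δ = 880/654.549 − 1 = 0.3444372…
Then the exponent is δ²μ/(2 + δ) = (880 − μ)² / (μ·(2 + δ)) = 33.122535.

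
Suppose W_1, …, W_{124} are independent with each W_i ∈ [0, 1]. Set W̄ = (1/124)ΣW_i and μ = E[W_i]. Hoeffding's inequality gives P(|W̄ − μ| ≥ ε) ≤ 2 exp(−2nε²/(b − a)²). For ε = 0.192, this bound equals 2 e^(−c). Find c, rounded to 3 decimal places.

c = 2nε²/(b − a)² = 2·124·0.192² / 1² = 9.1423.

9.142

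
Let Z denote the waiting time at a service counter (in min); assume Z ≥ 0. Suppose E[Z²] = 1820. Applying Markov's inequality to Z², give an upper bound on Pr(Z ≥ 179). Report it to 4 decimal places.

0.0568

Since Z ≥ 0, the event {Z ≥ 179} is the same as {Z² ≥ 32041}.
Markov's inequality applied to Z² gives Pr(Z² ≥ 32041) ≤ E[Z²]/32041 = 1820/32041 = 0.0568.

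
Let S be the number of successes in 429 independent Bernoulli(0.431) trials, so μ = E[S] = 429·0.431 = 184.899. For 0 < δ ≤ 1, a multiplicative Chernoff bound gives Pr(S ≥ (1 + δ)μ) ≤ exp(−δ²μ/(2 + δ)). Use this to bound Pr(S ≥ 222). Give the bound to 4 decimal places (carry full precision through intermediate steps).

Write 222 = (1 + δ)μ, so δ = 222/184.899 − 1 = 0.2006555…
Then the exponent is δ²μ/(2 + δ) = (222 − μ)² / (μ·(2 + δ)) = 3.382865.
Bound = exp(−3.382865) = 0.03395.

0.0340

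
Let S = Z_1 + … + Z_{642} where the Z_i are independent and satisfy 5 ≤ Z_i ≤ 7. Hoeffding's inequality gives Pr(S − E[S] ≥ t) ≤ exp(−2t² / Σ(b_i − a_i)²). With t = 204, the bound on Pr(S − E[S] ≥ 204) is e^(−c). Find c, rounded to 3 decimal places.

Σ(b_i − a_i)² = 642·(2)² = 2568.
c = 2t²/2568 = 2·204²/2568 = 32.4112.

32.411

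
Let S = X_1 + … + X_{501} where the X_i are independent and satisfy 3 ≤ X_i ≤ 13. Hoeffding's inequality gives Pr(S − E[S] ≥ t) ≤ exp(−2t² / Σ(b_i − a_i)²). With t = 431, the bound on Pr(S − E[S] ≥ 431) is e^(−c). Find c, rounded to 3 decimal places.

Σ(b_i − a_i)² = 501·(10)² = 50100.
c = 2t²/50100 = 2·431²/50100 = 7.4156.

7.416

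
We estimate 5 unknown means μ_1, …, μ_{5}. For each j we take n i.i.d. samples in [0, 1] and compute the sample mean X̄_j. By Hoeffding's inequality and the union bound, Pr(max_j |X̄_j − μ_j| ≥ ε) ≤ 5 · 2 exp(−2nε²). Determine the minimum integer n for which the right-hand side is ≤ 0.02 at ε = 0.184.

Need 2·5·exp(−2nε²) ≤ 0.02, i.e. exp(−2nε²) ≤ 0.02/10.
So 2nε² ≥ ln(10/0.02) = 6.214608.
Hence n ≥ 6.214608/(2·0.184²) = 91.780.
The smallest integer n is 92.

92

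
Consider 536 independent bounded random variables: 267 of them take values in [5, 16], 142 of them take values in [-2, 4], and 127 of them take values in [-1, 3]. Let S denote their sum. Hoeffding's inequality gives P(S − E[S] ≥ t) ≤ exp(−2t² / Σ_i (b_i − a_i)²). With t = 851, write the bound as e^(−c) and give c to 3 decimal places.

Σ(b_i − a_i)² = 267·11² + 142·6² + 127·4² = 39451.
c = 2t² / 39451 = 2·851² / 39451 = 36.7139.

36.714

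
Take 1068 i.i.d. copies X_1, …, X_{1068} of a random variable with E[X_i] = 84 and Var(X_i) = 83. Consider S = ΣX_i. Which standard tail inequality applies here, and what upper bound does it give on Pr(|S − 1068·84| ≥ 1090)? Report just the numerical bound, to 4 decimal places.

0.0746

With mean and variance of each term known, Chebyshev's inequality bounds the deviation of the sum (or sample mean).
Var(S) = n·Var(X_i) = 1068·83 = 88644.
Chebyshev: Pr(|S − 1068·84| ≥ 1090) ≤ Var(S)/1090² = 88644/1188100 = 0.0746.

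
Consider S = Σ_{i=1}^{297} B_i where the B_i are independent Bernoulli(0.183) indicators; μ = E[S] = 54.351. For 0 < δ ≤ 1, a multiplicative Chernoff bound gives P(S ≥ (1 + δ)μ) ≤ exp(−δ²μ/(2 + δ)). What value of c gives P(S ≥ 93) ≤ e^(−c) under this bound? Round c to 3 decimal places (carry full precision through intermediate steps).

10.137

Write 93 = (1 + δ)μ, so δ = 93/54.351 − 1 = 0.7111001…
Then the exponent is δ²μ/(2 + δ) = (93 − μ)² / (μ·(2 + δ)) = 10.137327.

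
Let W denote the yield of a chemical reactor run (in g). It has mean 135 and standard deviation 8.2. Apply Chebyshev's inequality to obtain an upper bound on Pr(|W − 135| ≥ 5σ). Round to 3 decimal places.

0.040

Chebyshev: Pr(|W − μ| ≥ t) ≤ Var(W)/t².
Var(W) = σ² = 8.2² = 67.24.
t = 5·8.2 = 41.
Bound = 67.24 / 1681 = 0.0400.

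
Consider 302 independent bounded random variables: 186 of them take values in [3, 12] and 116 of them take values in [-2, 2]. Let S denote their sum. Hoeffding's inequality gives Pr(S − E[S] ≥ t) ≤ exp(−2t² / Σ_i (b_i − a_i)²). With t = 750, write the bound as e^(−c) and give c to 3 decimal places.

66.482

Σ(b_i − a_i)² = 186·9² + 116·4² = 16922.
c = 2t² / 16922 = 2·750² / 16922 = 66.4815.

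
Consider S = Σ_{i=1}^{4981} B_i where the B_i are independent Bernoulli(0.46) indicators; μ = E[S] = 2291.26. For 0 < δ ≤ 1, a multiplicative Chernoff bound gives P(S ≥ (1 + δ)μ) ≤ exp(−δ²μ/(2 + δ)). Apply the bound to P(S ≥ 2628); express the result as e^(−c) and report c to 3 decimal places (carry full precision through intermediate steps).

23.051

Write 2628 = (1 + δ)μ, so δ = 2628/2291.26 − 1 = 0.1469672…
Then the exponent is δ²μ/(2 + δ) = (2628 − μ)² / (μ·(2 + δ)) = 23.050993.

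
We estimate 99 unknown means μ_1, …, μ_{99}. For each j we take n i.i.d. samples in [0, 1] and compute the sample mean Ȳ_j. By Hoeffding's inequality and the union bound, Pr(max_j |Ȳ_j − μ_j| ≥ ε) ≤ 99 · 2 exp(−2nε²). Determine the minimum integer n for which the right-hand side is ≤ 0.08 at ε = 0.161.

151

Need 2·99·exp(−2nε²) ≤ 0.08, i.e. exp(−2nε²) ≤ 0.08/198.
So 2nε² ≥ ln(198/0.08) = 7.813996.
Hence n ≥ 7.813996/(2·0.161²) = 150.727.
The smallest integer n is 151.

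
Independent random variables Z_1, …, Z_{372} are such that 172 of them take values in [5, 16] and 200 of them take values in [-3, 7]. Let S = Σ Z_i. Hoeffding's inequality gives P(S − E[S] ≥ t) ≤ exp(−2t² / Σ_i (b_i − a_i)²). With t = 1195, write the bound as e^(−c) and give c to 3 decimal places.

69.981

Σ(b_i − a_i)² = 172·11² + 200·10² = 40812.
c = 2t² / 40812 = 2·1195² / 40812 = 69.9806.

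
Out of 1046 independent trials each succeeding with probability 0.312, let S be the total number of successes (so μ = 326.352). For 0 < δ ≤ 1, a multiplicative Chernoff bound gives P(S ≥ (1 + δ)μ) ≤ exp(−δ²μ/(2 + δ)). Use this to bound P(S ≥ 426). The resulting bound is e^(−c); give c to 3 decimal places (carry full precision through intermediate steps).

Write 426 = (1 + δ)μ, so δ = 426/326.352 − 1 = 0.305339…
Then the exponent is δ²μ/(2 + δ) = (426 − μ)² / (μ·(2 + δ)) = 13.198242.

13.198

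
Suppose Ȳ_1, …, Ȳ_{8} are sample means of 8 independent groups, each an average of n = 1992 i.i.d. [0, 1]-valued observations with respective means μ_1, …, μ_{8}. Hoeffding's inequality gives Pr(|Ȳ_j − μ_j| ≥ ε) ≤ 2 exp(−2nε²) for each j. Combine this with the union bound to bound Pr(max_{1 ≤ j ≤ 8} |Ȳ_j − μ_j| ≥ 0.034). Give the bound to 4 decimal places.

Per-experiment Hoeffding bound: 2·exp(−2·1992·0.034²) = 2·exp(−4.60550) = 0.019993.
Union bound over 8 events: 8·0.019993 = 0.15995.

0.1599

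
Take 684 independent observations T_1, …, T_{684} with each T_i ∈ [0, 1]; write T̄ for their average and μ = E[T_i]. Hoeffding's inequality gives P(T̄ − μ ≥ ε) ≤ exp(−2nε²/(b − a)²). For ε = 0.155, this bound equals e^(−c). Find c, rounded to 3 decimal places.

32.866

c = 2nε²/(b − a)² = 2·684·0.155² / 1² = 32.8662.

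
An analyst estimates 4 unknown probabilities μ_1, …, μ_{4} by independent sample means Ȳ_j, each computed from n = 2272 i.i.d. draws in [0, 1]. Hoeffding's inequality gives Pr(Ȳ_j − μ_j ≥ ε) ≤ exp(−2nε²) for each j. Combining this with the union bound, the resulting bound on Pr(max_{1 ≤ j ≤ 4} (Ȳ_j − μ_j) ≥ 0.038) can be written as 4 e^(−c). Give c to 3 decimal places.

Union bound over the 4 events: Pr(max_{1 ≤ j ≤ 4} (Ȳ_j − μ_j) ≥ 0.038) ≤ 4·exp(−2nε²) = 4 exp(−2·2272·0.038²).
So c = 2·2272·0.038² = 6.5615.

6.562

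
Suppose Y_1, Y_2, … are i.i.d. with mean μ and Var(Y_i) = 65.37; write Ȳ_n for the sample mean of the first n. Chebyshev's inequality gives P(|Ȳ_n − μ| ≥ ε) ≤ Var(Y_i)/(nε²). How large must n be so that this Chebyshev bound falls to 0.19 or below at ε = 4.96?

Require 65.37/(n·4.96²) ≤ 0.19, i.e. n ≥ 65.37/(0.19·4.96²) = 13.985.
The smallest integer n is 14.

14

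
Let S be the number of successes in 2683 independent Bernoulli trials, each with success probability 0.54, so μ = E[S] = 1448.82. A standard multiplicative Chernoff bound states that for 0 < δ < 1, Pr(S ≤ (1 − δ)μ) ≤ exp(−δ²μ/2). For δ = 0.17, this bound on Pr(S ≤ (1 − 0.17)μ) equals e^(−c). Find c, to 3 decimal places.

c = δ²μ/2 = 0.17²·1448.82/2 = 20.9354.

20.935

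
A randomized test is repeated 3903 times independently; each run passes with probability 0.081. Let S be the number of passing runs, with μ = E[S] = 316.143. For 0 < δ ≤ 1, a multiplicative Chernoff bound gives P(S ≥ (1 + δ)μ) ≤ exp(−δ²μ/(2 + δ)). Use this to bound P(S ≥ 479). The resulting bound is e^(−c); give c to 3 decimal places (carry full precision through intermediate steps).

33.356

Write 479 = (1 + δ)μ, so δ = 479/316.143 − 1 = 0.5151371…
Then the exponent is δ²μ/(2 + δ) = (479 − μ)² / (μ·(2 + δ)) = 33.355513.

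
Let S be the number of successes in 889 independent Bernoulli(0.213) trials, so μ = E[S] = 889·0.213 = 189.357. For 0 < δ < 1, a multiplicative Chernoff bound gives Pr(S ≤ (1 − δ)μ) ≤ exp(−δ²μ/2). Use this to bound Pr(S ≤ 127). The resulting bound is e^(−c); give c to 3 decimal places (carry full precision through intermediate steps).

Write 127 = (1 − δ)μ, so δ = 1 − 127/189.357 = 0.3293092…
Then the exponent is δ²μ/2 = (μ − 127)²/(2μ) = 10.267367.

10.267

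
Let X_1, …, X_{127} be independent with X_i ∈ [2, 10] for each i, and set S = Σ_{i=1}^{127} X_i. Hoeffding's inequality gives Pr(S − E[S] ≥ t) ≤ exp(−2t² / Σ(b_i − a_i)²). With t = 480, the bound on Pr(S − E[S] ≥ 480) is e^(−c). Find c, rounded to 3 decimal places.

Σ(b_i − a_i)² = 127·(8)² = 8128.
c = 2t²/8128 = 2·480²/8128 = 56.6929.

56.693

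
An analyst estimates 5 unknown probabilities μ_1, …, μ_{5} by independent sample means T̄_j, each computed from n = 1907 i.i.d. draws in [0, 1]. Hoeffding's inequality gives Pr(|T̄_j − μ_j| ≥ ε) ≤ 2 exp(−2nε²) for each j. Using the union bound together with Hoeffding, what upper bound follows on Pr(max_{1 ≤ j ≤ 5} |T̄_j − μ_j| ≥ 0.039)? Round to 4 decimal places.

0.0302

Per-experiment Hoeffding bound: 2·exp(−2·1907·0.039²) = 2·exp(−5.80109) = 0.0060485.
Union bound over 5 events: 5·0.0060485 = 0.03024.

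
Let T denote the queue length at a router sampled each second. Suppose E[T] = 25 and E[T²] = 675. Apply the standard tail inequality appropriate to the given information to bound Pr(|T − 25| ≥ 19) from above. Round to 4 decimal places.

The first two moments determine the variance, so Chebyshev's inequality is the sharpest standard bound available.
Var(T) = E[T²] − (E[T])² = 675 − 625 = 50.
Chebyshev's inequality: Pr(|T − μ| ≥ t) ≤ Var(T)/t² = 50/361 = 0.1385.

0.1385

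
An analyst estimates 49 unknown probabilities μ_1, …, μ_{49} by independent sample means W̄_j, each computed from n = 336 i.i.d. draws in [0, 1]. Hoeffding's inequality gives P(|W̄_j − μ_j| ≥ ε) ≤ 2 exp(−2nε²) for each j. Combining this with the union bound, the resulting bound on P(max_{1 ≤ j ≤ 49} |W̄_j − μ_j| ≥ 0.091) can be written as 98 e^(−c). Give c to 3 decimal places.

Union bound over the 49 events: P(max_{1 ≤ j ≤ 49} |W̄_j − μ_j| ≥ 0.091) ≤ 49·2·exp(−2nε²) = 98 exp(−2·336·0.091²).
So c = 2·336·0.091² = 5.5648.

5.565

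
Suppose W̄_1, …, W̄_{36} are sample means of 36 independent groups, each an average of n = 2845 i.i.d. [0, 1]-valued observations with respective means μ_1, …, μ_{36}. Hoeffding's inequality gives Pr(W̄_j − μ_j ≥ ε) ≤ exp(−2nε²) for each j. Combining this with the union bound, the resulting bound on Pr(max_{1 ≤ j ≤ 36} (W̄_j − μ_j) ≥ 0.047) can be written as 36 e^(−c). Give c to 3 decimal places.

Union bound over the 36 events: Pr(max_{1 ≤ j ≤ 36} (W̄_j − μ_j) ≥ 0.047) ≤ 36·exp(−2nε²) = 36 exp(−2·2845·0.047²).
So c = 2·2845·0.047² = 12.5692.

12.569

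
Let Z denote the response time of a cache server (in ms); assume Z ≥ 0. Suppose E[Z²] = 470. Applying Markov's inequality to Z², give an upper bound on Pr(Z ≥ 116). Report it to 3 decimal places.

Since Z ≥ 0, the event {Z ≥ 116} is the same as {Z² ≥ 13456}.
Markov's inequality applied to Z² gives Pr(Z² ≥ 13456) ≤ E[Z²]/13456 = 470/13456 = 0.0349.

0.035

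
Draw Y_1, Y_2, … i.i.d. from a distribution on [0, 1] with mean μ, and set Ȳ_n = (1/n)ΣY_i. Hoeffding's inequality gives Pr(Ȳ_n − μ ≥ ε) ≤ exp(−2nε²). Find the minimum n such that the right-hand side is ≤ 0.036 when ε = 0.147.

Require exp(−2nε²) ≤ 0.036, i.e. 2nε² ≥ ln(1/0.036) = 3.324236.
So n ≥ 3.324236 / (2·0.147²) = 76.918.
The smallest integer n is 77.

77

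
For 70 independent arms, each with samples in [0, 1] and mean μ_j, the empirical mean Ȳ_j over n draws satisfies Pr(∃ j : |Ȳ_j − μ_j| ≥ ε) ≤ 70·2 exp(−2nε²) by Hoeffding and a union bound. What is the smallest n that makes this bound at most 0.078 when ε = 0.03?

Need 2·70·exp(−2nε²) ≤ 0.078, i.e. exp(−2nε²) ≤ 0.078/140.
So 2nε² ≥ ln(140/0.078) = 7.492689.
Hence n ≥ 7.492689/(2·0.03²) = 4162.605.
The smallest integer n is 4163.

4163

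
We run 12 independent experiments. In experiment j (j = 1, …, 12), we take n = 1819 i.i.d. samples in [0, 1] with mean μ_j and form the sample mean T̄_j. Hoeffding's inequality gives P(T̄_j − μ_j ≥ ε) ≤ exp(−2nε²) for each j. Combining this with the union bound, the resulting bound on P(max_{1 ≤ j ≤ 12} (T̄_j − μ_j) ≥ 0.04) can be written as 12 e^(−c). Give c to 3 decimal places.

Union bound over the 12 events: P(max_{1 ≤ j ≤ 12} (T̄_j − μ_j) ≥ 0.04) ≤ 12·exp(−2nε²) = 12 exp(−2·1819·0.04²).
So c = 2·1819·0.04² = 5.8208.

5.821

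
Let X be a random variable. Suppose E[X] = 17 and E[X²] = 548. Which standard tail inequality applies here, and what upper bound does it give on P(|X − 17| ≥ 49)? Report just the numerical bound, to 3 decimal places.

The first two moments determine the variance, so Chebyshev's inequality is the sharpest standard bound available.
Var(X) = E[X²] − (E[X])² = 548 − 289 = 259.
Chebyshev's inequality: P(|X − μ| ≥ t) ≤ Var(X)/t² = 259/2401 = 0.1079.

0.108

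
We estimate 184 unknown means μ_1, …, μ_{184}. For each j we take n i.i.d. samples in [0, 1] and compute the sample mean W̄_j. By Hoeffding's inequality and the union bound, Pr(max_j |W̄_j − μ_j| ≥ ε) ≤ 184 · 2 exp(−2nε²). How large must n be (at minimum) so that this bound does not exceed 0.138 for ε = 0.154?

167

Need 2·184·exp(−2nε²) ≤ 0.138, i.e. exp(−2nε²) ≤ 0.138/368.
So 2nε² ≥ ln(368/0.138) = 7.888585.
Hence n ≥ 7.888585/(2·0.154²) = 166.314.
The smallest integer n is 167.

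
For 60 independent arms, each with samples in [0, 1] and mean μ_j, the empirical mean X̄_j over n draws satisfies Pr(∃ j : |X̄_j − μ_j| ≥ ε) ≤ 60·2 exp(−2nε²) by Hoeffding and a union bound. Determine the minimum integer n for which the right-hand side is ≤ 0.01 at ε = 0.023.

8878

Need 2·60·exp(−2nε²) ≤ 0.01, i.e. exp(−2nε²) ≤ 0.01/120.
So 2nε² ≥ ln(120/0.01) = 9.392662.
Hence n ≥ 9.392662/(2·0.023²) = 8877.752.
The smallest integer n is 8878.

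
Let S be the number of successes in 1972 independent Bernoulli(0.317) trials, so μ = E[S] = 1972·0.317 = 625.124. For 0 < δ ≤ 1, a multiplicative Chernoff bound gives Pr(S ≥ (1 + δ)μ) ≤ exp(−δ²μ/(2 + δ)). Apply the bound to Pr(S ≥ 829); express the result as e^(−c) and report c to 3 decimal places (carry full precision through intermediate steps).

28.585

Write 829 = (1 + δ)μ, so δ = 829/625.124 − 1 = 0.3261369…
Then the exponent is δ²μ/(2 + δ) = (829 − μ)² / (μ·(2 + δ)) = 28.584511.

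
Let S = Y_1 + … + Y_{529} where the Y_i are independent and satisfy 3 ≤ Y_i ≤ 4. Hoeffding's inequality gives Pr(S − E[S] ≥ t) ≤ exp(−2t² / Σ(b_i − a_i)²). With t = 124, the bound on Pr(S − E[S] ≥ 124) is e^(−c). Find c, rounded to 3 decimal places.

58.132

Σ(b_i − a_i)² = 529·(1)² = 529.
c = 2t²/529 = 2·124²/529 = 58.1323.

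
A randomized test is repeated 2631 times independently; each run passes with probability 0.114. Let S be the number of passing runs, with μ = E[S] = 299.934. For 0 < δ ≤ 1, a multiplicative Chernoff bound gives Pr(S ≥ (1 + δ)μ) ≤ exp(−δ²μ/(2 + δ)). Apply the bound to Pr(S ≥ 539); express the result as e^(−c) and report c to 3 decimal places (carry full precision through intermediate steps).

Write 539 = (1 + δ)μ, so δ = 539/299.934 − 1 = 0.797062…
Then the exponent is δ²μ/(2 + δ) = (539 − μ)² / (μ·(2 + δ)) = 68.125207.

68.125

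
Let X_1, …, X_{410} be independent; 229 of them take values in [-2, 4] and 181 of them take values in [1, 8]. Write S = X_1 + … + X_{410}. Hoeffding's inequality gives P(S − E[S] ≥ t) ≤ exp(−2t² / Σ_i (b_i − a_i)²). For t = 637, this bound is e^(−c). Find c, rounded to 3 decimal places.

47.422

Σ(b_i − a_i)² = 229·6² + 181·7² = 17113.
c = 2t² / 17113 = 2·637² / 17113 = 47.4223.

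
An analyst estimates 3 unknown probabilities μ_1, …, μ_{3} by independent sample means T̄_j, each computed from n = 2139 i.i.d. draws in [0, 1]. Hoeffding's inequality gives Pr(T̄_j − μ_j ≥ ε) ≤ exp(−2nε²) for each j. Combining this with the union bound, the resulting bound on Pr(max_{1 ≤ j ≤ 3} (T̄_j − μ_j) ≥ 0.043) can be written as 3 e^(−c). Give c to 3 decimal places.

Union bound over the 3 events: Pr(max_{1 ≤ j ≤ 3} (T̄_j − μ_j) ≥ 0.043) ≤ 3·exp(−2nε²) = 3 exp(−2·2139·0.043²).
So c = 2·2139·0.043² = 7.9100.

7.910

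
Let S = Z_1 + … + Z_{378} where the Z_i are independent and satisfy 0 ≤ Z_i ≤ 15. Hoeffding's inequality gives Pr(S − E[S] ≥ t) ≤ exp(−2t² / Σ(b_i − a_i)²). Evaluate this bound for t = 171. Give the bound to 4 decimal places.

Σ(b_i − a_i)² = 378·(15)² = 85050.
Exponent = 2·171²/85050 = 0.6876.
Bound = exp(−0.6876) = 0.50277.

0.5028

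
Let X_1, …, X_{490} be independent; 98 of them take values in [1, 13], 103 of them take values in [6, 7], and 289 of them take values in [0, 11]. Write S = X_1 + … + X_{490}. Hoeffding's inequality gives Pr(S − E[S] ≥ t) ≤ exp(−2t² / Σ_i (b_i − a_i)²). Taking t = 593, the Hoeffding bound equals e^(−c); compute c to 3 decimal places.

14.299

Σ(b_i − a_i)² = 98·12² + 103·1² + 289·11² = 49184.
c = 2t² / 49184 = 2·593² / 49184 = 14.2993.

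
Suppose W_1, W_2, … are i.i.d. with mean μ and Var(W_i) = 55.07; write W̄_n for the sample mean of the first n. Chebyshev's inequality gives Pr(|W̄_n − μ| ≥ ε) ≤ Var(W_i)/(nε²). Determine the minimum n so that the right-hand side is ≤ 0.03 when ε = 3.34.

165

Require 55.07/(n·3.34²) ≤ 0.03, i.e. n ≥ 55.07/(0.03·3.34²) = 164.551.
The smallest integer n is 165.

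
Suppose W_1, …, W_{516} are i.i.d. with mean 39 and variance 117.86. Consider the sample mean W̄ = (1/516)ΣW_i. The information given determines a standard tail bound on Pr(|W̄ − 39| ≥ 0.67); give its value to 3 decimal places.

With mean and variance of each term known, Chebyshev's inequality bounds the deviation of the sum (or sample mean).
Var(W̄) = Var(W_i)/n = 117.86/516 = 0.22841.
Chebyshev: Pr(|W̄ − 39| ≥ 0.67) ≤ Var(W̄)/(0.67)² = 117.86/(516·0.67²) = 0.5088.

0.509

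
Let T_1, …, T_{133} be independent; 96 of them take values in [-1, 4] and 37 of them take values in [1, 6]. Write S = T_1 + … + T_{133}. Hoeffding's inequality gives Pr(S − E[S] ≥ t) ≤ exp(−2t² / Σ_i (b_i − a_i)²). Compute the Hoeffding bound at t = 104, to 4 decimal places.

Σ(b_i − a_i)² = 96·5² + 37·5² = 3325.
Exponent = 2·104² / 3325 = 6.50586.
Bound = exp(−6.50586) = 0.00149.

0.0015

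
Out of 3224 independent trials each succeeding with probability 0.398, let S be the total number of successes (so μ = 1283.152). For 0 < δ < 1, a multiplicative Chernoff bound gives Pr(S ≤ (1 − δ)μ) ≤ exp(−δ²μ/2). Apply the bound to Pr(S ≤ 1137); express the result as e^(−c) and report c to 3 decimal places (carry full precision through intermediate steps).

8.323

Write 1137 = (1 − δ)μ, so δ = 1 − 1137/1283.152 = 0.1139008…
Then the exponent is δ²μ/2 = (μ − 1137)²/(2μ) = 8.323413.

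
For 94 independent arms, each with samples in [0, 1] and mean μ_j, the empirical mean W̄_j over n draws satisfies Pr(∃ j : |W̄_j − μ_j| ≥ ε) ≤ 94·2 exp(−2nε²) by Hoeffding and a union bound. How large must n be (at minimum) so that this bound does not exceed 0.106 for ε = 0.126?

236

Need 2·94·exp(−2nε²) ≤ 0.106, i.e. exp(−2nε²) ≤ 0.106/188.
So 2nε² ≥ ln(188/0.106) = 7.480758.
Hence n ≥ 7.480758/(2·0.126²) = 235.600.
The smallest integer n is 236.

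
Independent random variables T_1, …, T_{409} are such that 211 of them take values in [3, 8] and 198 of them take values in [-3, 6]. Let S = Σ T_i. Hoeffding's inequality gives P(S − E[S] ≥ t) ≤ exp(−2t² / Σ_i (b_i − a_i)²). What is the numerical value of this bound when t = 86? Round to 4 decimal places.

0.4996

Σ(b_i − a_i)² = 211·5² + 198·9² = 21313.
Exponent = 2·86² / 21313 = 0.69404.
Bound = exp(−0.69404) = 0.49956.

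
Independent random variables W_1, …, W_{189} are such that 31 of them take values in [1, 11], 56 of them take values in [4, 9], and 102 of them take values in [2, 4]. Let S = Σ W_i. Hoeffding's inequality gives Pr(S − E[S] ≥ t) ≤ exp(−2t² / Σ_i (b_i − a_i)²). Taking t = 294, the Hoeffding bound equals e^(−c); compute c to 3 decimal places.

Σ(b_i − a_i)² = 31·10² + 56·5² + 102·2² = 4908.
c = 2t² / 4908 = 2·294² / 4908 = 35.2225.

35.222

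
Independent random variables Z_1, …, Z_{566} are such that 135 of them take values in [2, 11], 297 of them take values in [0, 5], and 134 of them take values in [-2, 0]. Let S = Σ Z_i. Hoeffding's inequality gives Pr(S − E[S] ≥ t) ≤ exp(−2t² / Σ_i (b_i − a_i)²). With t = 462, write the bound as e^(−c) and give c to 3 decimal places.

Σ(b_i − a_i)² = 135·9² + 297·5² + 134·2² = 18896.
c = 2t² / 18896 = 2·462² / 18896 = 22.5914.

22.591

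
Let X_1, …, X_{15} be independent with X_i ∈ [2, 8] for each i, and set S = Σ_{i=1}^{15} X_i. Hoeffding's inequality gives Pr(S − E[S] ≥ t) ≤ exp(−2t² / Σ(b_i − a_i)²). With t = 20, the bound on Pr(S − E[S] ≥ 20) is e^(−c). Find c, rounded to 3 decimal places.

1.481

Σ(b_i − a_i)² = 15·(6)² = 540.
c = 2t²/540 = 2·20²/540 = 1.4815.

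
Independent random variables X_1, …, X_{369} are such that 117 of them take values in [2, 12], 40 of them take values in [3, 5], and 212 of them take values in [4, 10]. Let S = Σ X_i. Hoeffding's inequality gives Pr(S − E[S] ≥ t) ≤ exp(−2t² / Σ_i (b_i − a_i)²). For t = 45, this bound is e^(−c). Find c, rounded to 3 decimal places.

Σ(b_i − a_i)² = 117·10² + 40·2² + 212·6² = 19492.
c = 2t² / 19492 = 2·45² / 19492 = 0.2078.

0.208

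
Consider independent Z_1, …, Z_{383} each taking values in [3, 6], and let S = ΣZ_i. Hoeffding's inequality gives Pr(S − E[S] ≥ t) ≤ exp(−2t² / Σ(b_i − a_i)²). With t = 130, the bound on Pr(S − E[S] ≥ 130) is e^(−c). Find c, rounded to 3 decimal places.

Σ(b_i − a_i)² = 383·(3)² = 3447.
c = 2t²/3447 = 2·130²/3447 = 9.8056.

9.806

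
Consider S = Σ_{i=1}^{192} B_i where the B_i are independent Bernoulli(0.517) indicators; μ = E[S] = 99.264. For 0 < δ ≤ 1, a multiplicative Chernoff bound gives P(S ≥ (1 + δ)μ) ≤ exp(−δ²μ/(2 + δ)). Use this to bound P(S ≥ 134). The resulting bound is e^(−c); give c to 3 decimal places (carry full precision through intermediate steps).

Write 134 = (1 + δ)μ, so δ = 134/99.264 − 1 = 0.3499355…
Then the exponent is δ²μ/(2 + δ) = (134 − μ)² / (μ·(2 + δ)) = 5.172636.

5.173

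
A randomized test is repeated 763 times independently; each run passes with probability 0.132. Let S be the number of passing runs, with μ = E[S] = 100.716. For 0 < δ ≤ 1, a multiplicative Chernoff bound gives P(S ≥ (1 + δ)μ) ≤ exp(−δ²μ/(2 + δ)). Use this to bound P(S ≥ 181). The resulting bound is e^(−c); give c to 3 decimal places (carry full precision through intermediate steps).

22.879

Write 181 = (1 + δ)μ, so δ = 181/100.716 − 1 = 0.7971325…
Then the exponent is δ²μ/(2 + δ) = (181 − μ)² / (μ·(2 + δ)) = 22.879498.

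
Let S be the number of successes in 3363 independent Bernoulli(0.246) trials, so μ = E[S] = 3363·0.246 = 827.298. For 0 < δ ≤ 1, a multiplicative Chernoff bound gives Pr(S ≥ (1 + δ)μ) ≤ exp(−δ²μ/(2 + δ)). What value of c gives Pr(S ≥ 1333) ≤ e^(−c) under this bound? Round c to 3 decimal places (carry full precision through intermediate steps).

Write 1333 = (1 + δ)μ, so δ = 1333/827.298 − 1 = 0.6112695…
Then the exponent is δ²μ/(2 + δ) = (1333 − μ)² / (μ·(2 + δ)) = 118.379276.

118.379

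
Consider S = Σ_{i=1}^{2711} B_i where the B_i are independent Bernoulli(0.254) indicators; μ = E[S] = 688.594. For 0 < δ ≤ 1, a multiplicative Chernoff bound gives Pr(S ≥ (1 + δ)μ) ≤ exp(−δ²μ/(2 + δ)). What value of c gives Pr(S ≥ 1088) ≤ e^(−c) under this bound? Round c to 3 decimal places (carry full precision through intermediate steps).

89.793

Write 1088 = (1 + δ)μ, so δ = 1088/688.594 − 1 = 0.5800312…
Then the exponent is δ²μ/(2 + δ) = (1088 − μ)² / (μ·(2 + δ)) = 89.792689.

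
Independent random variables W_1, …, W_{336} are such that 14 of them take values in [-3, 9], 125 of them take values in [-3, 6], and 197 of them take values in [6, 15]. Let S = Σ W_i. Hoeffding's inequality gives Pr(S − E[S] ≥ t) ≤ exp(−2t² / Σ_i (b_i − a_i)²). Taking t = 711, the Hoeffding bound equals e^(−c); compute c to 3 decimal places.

35.983

Σ(b_i − a_i)² = 14·12² + 125·9² + 197·9² = 28098.
c = 2t² / 28098 = 2·711² / 28098 = 35.9827.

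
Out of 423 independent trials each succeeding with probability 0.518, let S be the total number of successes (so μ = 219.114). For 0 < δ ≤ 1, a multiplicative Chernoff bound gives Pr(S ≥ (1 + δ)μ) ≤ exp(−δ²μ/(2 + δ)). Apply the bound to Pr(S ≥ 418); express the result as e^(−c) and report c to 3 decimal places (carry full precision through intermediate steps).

62.086

Write 418 = (1 + δ)μ, so δ = 418/219.114 − 1 = 0.9076828…
Then the exponent is δ²μ/(2 + δ) = (418 − μ)² / (μ·(2 + δ)) = 62.085657.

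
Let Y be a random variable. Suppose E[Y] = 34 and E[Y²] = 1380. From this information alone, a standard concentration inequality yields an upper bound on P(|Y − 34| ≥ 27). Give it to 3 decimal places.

0.307

The first two moments determine the variance, so Chebyshev's inequality is the sharpest standard bound available.
Var(Y) = E[Y²] − (E[Y])² = 1380 − 1156 = 224.
Chebyshev's inequality: P(|Y − μ| ≥ t) ≤ Var(Y)/t² = 224/729 = 0.3073.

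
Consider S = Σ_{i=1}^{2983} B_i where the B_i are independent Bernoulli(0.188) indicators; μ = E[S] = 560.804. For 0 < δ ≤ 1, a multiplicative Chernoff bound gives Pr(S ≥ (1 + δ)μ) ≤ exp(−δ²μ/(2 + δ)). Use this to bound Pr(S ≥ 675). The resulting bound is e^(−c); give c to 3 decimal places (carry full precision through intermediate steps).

10.552

Write 675 = (1 + δ)μ, so δ = 675/560.804 − 1 = 0.2036291…
Then the exponent is δ²μ/(2 + δ) = (675 − μ)² / (μ·(2 + δ)) = 10.552423.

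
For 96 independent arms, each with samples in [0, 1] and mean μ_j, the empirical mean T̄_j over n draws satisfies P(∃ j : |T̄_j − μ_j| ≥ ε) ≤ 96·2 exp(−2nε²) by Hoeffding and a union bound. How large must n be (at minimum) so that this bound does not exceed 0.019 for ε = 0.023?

8716

Need 2·96·exp(−2nε²) ≤ 0.019, i.e. exp(−2nε²) ≤ 0.019/192.
So 2nε² ≥ ln(192/0.019) = 9.220812.
Hence n ≥ 9.220812/(2·0.023²) = 8715.323.
The smallest integer n is 8716.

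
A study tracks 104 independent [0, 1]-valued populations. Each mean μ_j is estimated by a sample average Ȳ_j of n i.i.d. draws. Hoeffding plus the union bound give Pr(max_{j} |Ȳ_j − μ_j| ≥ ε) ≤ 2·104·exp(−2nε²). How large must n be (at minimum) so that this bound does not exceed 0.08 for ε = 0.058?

1169

Need 2·104·exp(−2nε²) ≤ 0.08, i.e. exp(−2nε²) ≤ 0.08/208.
So 2nε² ≥ ln(208/0.08) = 7.863267.
Hence n ≥ 7.863267/(2·0.058²) = 1168.738.
The smallest integer n is 1169.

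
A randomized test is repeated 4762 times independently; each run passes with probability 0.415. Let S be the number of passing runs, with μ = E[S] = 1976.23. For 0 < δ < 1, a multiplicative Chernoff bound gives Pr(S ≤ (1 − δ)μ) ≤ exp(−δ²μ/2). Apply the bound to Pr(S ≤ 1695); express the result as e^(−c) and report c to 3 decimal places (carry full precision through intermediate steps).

20.010

Write 1695 = (1 − δ)μ, so δ = 1 − 1695/1976.23 = 0.1423063…
Then the exponent is δ²μ/2 = (μ − 1695)²/(2μ) = 20.010402.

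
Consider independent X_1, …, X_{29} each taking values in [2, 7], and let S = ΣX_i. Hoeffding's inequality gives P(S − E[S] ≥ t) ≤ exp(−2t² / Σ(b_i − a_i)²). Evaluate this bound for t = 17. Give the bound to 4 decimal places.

Σ(b_i − a_i)² = 29·(5)² = 725.
Exponent = 2·17²/725 = 0.7972.
Bound = exp(−0.7972) = 0.45057.

0.4506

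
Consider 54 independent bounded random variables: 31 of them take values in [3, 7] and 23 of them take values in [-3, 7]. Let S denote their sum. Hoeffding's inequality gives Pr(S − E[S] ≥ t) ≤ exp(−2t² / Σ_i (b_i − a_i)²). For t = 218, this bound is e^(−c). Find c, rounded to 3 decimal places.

33.994

Σ(b_i − a_i)² = 31·4² + 23·10² = 2796.
c = 2t² / 2796 = 2·218² / 2796 = 33.9943.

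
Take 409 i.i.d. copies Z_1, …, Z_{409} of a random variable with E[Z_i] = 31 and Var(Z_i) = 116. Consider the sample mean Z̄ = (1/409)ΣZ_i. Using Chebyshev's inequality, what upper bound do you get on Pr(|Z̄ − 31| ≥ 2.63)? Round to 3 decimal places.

Var(Z̄) = Var(Z_i)/n = 116/409 = 0.28362.
Chebyshev: Pr(|Z̄ − 31| ≥ 2.63) ≤ Var(Z̄)/(2.63)² = 116/(409·2.63²) = 0.0410.

0.041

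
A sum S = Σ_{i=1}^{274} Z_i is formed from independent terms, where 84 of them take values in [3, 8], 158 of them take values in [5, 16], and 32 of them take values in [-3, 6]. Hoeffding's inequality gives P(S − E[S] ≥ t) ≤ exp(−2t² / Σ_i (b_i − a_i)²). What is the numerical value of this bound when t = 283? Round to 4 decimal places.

Σ(b_i − a_i)² = 84·5² + 158·11² + 32·9² = 23810.
Exponent = 2·283² / 23810 = 6.72734.
Bound = exp(−6.72734) = 0.00120.

0.0012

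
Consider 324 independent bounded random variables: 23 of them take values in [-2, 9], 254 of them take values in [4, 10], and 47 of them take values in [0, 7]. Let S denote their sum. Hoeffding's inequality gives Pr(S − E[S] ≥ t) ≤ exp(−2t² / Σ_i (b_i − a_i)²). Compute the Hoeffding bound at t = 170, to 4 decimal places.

0.0172

Σ(b_i − a_i)² = 23·11² + 254·6² + 47·7² = 14230.
Exponent = 2·170² / 14230 = 4.06184.
Bound = exp(−4.06184) = 0.01722.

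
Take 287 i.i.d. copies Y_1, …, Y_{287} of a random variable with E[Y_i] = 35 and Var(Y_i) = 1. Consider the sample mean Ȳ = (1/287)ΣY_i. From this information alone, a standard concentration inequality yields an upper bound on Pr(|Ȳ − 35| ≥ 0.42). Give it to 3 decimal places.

With mean and variance of each term known, Chebyshev's inequality bounds the deviation of the sum (or sample mean).
Var(Ȳ) = Var(Y_i)/n = 1/287 = 0.0034843.
Chebyshev: Pr(|Ȳ − 35| ≥ 0.42) ≤ Var(Ȳ)/(0.42)² = 1/(287·0.42²) = 0.0198.

0.020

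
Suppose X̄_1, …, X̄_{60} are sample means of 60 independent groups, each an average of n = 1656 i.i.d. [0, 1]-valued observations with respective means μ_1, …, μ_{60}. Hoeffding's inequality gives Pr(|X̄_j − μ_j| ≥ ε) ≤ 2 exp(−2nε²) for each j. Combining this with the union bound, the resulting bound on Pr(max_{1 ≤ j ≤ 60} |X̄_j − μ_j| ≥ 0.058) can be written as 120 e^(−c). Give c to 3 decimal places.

11.142

Union bound over the 60 events: Pr(max_{1 ≤ j ≤ 60} |X̄_j − μ_j| ≥ 0.058) ≤ 60·2·exp(−2nε²) = 120 exp(−2·1656·0.058²).
So c = 2·1656·0.058² = 11.1416.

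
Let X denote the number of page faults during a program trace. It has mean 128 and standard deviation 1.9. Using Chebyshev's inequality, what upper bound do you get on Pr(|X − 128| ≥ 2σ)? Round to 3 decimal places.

Chebyshev: Pr(|X − μ| ≥ t) ≤ Var(X)/t².
Var(X) = σ² = 1.9² = 3.61.
t = 2·1.9 = 3.8.
Bound = 3.61 / 14.44 = 0.2500.

0.250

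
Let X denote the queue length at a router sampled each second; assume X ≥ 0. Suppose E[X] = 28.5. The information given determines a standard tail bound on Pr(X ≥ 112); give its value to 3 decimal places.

Only the mean of a non-negative variable is known, so Markov's inequality is the applicable tail bound.
Markov's inequality: for a non-negative random variable, Pr(X ≥ a) ≤ E[X]/a.
Here E[X] = 28.5 and a = 112, so the bound is 28.5/112 = 0.2545.

0.254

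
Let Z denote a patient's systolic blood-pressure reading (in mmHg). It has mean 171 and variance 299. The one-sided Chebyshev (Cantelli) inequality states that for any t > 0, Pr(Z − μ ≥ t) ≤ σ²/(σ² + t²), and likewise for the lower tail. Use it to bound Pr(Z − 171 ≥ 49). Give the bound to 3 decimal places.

Here σ² = 299 and t = 49, so σ² + t² = 2700.
Cantelli's bound: 299/2700 = 0.1107.

0.111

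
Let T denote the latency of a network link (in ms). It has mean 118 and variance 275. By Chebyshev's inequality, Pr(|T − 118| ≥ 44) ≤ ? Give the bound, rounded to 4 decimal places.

Chebyshev: Pr(|T − μ| ≥ t) ≤ Var(T)/t².
Bound = 275 / 1936 = 0.1420.

0.1420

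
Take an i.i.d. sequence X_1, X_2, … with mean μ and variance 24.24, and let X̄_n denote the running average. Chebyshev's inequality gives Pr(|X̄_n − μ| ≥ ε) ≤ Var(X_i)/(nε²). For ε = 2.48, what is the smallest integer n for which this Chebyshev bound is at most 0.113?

Require 24.24/(n·2.48²) ≤ 0.113, i.e. n ≥ 24.24/(0.113·2.48²) = 34.878.
The smallest integer n is 35.

35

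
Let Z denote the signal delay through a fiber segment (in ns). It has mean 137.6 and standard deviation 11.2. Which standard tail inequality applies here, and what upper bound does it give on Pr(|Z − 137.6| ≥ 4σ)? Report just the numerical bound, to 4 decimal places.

0.0625

Mean and variance are known, so Chebyshev's inequality applies.
Chebyshev: Pr(|Z − μ| ≥ t) ≤ Var(Z)/t².
Var(Z) = σ² = 11.2² = 125.44.
t = 4·11.2 = 44.8.
Bound = 125.44 / 2007.04 = 0.0625.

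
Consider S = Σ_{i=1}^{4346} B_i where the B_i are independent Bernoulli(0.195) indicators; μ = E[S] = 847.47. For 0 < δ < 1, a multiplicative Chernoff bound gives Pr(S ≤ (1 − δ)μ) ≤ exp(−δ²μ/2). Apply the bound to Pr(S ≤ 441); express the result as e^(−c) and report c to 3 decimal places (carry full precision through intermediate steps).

Write 441 = (1 − δ)μ, so δ = 1 − 441/847.47 = 0.4796276…
Then the exponent is δ²μ/2 = (μ − 441)²/(2μ) = 97.477115.

97.477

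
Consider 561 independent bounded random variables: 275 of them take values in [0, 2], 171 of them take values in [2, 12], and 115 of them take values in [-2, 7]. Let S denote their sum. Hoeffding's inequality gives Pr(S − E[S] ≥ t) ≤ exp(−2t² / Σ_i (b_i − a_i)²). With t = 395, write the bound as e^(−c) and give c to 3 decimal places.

Σ(b_i − a_i)² = 275·2² + 171·10² + 115·9² = 27515.
c = 2t² / 27515 = 2·395² / 27515 = 11.3411.

11.341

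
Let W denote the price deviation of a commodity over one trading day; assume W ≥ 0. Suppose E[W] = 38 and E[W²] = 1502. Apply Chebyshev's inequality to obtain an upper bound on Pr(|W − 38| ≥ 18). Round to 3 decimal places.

Var(W) = E[W²] − (E[W])² = 1502 − 1444 = 58.
Chebyshev's inequality: Pr(|W − μ| ≥ t) ≤ Var(W)/t² = 58/324 = 0.1790.

0.179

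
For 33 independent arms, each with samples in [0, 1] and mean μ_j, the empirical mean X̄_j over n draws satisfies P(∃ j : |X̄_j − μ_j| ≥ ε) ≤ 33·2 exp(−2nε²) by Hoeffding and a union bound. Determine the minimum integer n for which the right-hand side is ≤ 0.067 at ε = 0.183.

Need 2·33·exp(−2nε²) ≤ 0.067, i.e. exp(−2nε²) ≤ 0.067/66.
So 2nε² ≥ ln(66/0.067) = 6.892717.
Hence n ≥ 6.892717/(2·0.183²) = 102.910.
The smallest integer n is 103.

103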